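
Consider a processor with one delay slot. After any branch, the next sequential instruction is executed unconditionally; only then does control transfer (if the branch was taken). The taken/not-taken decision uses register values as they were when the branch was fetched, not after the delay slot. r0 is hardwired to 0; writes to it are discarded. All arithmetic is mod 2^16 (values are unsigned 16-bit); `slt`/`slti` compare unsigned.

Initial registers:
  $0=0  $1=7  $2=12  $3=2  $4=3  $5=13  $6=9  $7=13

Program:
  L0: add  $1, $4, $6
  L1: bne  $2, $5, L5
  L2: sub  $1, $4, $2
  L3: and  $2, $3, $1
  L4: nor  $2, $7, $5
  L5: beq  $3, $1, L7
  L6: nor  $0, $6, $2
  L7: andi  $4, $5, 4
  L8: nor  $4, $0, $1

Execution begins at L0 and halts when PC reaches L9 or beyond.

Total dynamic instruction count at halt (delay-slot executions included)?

#0 add  $1, $4, $6 ; 0/12/12/2/3/13/9/13
#1 bne  $2, $5, L5 ; 0/12/12/2/3/13/9/13 ; →target
#2 sub  $1, $4, $2 ; 0/65527/12/2/3/13/9/13
#5 beq  $3, $1, L7 ; 0/65527/12/2/3/13/9/13 ; →fallthru
#6 nor  $0, $6, $2 ; 0/65527/12/2/3/13/9/13
#7 andi  $4, $5, 4 ; 0/65527/12/2/4/13/9/13
#8 nor  $4, $0, $1 ; 0/65527/12/2/8/13/9/13

7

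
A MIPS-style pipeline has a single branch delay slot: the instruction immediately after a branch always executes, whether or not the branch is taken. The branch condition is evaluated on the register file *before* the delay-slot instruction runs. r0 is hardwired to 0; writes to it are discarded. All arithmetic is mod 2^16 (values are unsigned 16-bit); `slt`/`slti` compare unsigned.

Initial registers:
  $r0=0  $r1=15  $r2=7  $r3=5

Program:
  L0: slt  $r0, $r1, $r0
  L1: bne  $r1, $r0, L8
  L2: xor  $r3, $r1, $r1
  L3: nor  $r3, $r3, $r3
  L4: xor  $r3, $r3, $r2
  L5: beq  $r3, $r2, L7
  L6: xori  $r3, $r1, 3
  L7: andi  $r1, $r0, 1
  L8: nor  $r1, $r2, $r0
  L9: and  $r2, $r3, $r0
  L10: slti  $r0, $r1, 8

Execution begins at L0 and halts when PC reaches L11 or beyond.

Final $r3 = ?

0

#0 slt  $r0, $r1, $r0 ; 0/15/7/5
#1 bne  $r1, $r0, L8 ; 0/15/7/5 ; →target
#2 xor  $r3, $r1, $r1 ; 0/15/7/0
#8 nor  $r1, $r2, $r0 ; 0/65528/7/0
#9 and  $r2, $r3, $r0 ; 0/65528/0/0
#10 slti  $r0, $r1, 8 ; 0/65528/0/0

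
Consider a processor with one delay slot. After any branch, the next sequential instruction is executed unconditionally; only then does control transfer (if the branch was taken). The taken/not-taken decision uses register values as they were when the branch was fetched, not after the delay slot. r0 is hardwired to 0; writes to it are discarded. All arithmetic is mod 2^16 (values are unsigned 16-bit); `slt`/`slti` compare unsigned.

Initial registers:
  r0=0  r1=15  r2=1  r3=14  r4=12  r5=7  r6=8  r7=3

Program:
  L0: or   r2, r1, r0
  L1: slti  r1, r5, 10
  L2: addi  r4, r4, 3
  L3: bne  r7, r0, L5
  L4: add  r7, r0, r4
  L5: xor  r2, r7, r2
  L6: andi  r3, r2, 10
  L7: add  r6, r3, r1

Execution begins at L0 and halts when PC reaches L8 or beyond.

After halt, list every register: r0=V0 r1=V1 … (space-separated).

r0=0 r1=1 r2=0 r3=0 r4=15 r5=7 r6=1 r7=15

PC=0  or   r2, r1, r0        | r0=0 r1=15 r2=15 r3=14 r4=12 r5=7 r6=8 r7=3
PC=1  slti  r1, r5, 10       | r0=0 r1=1 r2=15 r3=14 r4=12 r5=7 r6=8 r7=3
PC=2  addi  r4, r4, 3        | r0=0 r1=1 r2=15 r3=14 r4=15 r5=7 r6=8 r7=3
PC=3  bne  r7, r0, L5        | r0=0 r1=1 r2=15 r3=14 r4=15 r5=7 r6=8 r7=3  [TAKEN]
PC=4  add  r7, r0, r4        | r0=0 r1=1 r2=15 r3=14 r4=15 r5=7 r6=8 r7=15
PC=5  xor  r2, r7, r2        | r0=0 r1=1 r2=0 r3=14 r4=15 r5=7 r6=8 r7=15
PC=6  andi  r3, r2, 10       | r0=0 r1=1 r2=0 r3=0 r4=15 r5=7 r6=8 r7=15
PC=7  add  r6, r3, r1        | r0=0 r1=1 r2=0 r3=0 r4=15 r5=7 r6=1 r7=15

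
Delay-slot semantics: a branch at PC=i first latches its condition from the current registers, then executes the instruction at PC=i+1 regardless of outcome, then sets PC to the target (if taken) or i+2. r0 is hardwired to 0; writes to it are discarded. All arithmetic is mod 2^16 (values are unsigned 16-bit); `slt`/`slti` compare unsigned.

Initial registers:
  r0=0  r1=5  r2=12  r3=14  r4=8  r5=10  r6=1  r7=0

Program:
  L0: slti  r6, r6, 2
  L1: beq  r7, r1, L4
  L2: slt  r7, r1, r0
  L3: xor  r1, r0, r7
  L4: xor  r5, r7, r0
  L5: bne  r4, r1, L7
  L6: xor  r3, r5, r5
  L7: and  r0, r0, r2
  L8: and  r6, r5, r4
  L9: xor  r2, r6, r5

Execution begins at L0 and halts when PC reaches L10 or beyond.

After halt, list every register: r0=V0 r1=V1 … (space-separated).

r0=0 r1=0 r2=0 r3=0 r4=8 r5=0 r6=0 r7=0

PC=0  slti  r6, r6, 2        | r0=0 r1=5 r2=12 r3=14 r4=8 r5=10 r6=1 r7=0
PC=1  beq  r7, r1, L4        | r0=0 r1=5 r2=12 r3=14 r4=8 r5=10 r6=1 r7=0  [not taken]
PC=2  slt  r7, r1, r0        | r0=0 r1=5 r2=12 r3=14 r4=8 r5=10 r6=1 r7=0
PC=3  xor  r1, r0, r7        | r0=0 r1=0 r2=12 r3=14 r4=8 r5=10 r6=1 r7=0
PC=4  xor  r5, r7, r0        | r0=0 r1=0 r2=12 r3=14 r4=8 r5=0 r6=1 r7=0
PC=5  bne  r4, r1, L7        | r0=0 r1=0 r2=12 r3=14 r4=8 r5=0 r6=1 r7=0  [TAKEN]
PC=6  xor  r3, r5, r5        | r0=0 r1=0 r2=12 r3=0 r4=8 r5=0 r6=1 r7=0
PC=7  and  r0, r0, r2        | r0=0 r1=0 r2=12 r3=0 r4=8 r5=0 r6=1 r7=0
PC=8  and  r6, r5, r4        | r0=0 r1=0 r2=12 r3=0 r4=8 r5=0 r6=0 r7=0
PC=9  xor  r2, r6, r5        | r0=0 r1=0 r2=0 r3=0 r4=8 r5=0 r6=0 r7=0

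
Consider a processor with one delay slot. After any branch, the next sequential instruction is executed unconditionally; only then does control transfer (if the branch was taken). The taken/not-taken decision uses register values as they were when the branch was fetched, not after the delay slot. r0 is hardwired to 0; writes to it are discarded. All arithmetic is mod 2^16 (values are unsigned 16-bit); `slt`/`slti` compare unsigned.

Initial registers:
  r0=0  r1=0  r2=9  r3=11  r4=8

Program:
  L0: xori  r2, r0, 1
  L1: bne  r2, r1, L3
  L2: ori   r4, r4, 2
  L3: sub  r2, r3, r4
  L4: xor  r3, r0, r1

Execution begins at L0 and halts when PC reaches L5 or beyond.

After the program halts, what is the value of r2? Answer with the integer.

  step pc=0: xori  r2, r0, 1  regs=(0,0,1,11,8)
  step pc=1: bne  r2, r1, L3  cond=T  regs=(0,0,1,11,8)
  step pc=2: ori   r4, r4, 2  regs=(0,0,1,11,10)
  step pc=3: sub  r2, r3, r4  regs=(0,0,1,11,10)
  step pc=4: xor  r3, r0, r1  regs=(0,0,1,0,10)

1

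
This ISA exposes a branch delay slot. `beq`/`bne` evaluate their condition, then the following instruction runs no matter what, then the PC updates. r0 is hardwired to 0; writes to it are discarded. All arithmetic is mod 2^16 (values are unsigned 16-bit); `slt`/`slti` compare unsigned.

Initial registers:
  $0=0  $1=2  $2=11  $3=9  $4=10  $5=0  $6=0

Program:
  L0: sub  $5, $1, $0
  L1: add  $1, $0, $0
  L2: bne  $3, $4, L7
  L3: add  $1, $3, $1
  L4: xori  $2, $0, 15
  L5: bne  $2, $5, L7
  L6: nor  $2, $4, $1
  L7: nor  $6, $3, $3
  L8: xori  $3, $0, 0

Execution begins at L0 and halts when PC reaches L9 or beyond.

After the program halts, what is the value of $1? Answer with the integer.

9

PC=0  sub  $5, $1, $0        | $0=0 $1=2 $2=11 $3=9 $4=10 $5=2 $6=0
PC=1  add  $1, $0, $0        | $0=0 $1=0 $2=11 $3=9 $4=10 $5=2 $6=0
PC=2  bne  $3, $4, L7        | $0=0 $1=0 $2=11 $3=9 $4=10 $5=2 $6=0  [TAKEN]
PC=3  add  $1, $3, $1        | $0=0 $1=9 $2=11 $3=9 $4=10 $5=2 $6=0
PC=7  nor  $6, $3, $3        | $0=0 $1=9 $2=11 $3=9 $4=10 $5=2 $6=65526
PC=8  xori  $3, $0, 0        | $0=0 $1=9 $2=11 $3=0 $4=10 $5=2 $6=65526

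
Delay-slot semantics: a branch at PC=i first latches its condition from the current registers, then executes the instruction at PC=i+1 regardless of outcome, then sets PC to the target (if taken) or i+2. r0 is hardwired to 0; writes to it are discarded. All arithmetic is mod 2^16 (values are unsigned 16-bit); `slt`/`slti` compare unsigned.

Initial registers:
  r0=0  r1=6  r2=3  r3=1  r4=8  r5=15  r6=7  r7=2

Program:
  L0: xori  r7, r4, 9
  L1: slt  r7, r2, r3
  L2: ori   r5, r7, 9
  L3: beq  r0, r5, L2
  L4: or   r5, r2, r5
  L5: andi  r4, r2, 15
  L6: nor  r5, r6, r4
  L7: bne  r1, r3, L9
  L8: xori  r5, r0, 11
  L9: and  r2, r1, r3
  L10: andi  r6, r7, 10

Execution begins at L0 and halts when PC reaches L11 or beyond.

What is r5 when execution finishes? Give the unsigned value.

  step pc=0: xori  r7, r4, 9  regs=(0,6,3,1,8,15,7,1)
  step pc=1: slt  r7, r2, r3  regs=(0,6,3,1,8,15,7,0)
  step pc=2: ori   r5, r7, 9  regs=(0,6,3,1,8,9,7,0)
  step pc=3: beq  r0, r5, L2  cond=F  regs=(0,6,3,1,8,9,7,0)
  step pc=4: or   r5, r2, r5  regs=(0,6,3,1,8,11,7,0)
  step pc=5: andi  r4, r2, 15  regs=(0,6,3,1,3,11,7,0)
  step pc=6: nor  r5, r6, r4  regs=(0,6,3,1,3,65528,7,0)
  step pc=7: bne  r1, r3, L9  cond=T  regs=(0,6,3,1,3,65528,7,0)
  step pc=8: xori  r5, r0, 11  regs=(0,6,3,1,3,11,7,0)
  step pc=9: and  r2, r1, r3  regs=(0,6,0,1,3,11,7,0)
  step pc=10: andi  r6, r7, 10  regs=(0,6,0,1,3,11,0,0)

11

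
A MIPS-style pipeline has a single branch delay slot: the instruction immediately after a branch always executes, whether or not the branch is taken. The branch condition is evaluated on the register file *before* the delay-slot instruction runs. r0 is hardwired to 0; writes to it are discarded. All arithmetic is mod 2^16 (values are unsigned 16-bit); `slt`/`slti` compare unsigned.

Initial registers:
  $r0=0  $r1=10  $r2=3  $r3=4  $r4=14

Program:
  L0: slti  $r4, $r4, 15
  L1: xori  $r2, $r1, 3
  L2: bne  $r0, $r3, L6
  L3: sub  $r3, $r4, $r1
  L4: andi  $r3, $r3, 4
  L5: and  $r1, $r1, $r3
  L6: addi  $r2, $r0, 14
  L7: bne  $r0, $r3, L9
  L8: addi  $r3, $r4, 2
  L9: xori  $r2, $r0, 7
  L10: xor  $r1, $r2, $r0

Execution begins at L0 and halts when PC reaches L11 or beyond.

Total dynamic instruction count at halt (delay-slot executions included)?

9

  step pc=0: slti  $r4, $r4, 15  regs=(0,10,3,4,1)
  step pc=1: xori  $r2, $r1, 3  regs=(0,10,9,4,1)
  step pc=2: bne  $r0, $r3, L6  cond=T  regs=(0,10,9,4,1)
  step pc=3: sub  $r3, $r4, $r1  regs=(0,10,9,65527,1)
  step pc=6: addi  $r2, $r0, 14  regs=(0,10,14,65527,1)
  step pc=7: bne  $r0, $r3, L9  cond=T  regs=(0,10,14,65527,1)
  step pc=8: addi  $r3, $r4, 2  regs=(0,10,14,3,1)
  step pc=9: xori  $r2, $r0, 7  regs=(0,10,7,3,1)
  step pc=10: xor  $r1, $r2, $r0  regs=(0,7,7,3,1)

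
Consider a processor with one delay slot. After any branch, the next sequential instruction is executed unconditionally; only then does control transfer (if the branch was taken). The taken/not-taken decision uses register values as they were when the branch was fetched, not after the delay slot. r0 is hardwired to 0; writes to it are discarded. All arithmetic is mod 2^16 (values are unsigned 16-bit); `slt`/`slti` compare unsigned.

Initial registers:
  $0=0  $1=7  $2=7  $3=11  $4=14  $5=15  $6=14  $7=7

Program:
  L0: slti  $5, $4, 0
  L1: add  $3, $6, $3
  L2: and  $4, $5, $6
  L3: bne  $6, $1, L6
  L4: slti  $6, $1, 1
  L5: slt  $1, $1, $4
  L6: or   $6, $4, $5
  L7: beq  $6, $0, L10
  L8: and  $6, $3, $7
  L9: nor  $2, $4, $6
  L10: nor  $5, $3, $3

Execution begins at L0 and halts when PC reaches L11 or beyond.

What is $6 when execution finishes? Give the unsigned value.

1

#0 slti  $5, $4, 0 ; 0/7/7/11/14/0/14/7
#1 add  $3, $6, $3 ; 0/7/7/25/14/0/14/7
#2 and  $4, $5, $6 ; 0/7/7/25/0/0/14/7
#3 bne  $6, $1, L6 ; 0/7/7/25/0/0/14/7 ; →target
#4 slti  $6, $1, 1 ; 0/7/7/25/0/0/0/7
#6 or   $6, $4, $5 ; 0/7/7/25/0/0/0/7
#7 beq  $6, $0, L10 ; 0/7/7/25/0/0/0/7 ; →target
#8 and  $6, $3, $7 ; 0/7/7/25/0/0/1/7
#10 nor  $5, $3, $3 ; 0/7/7/25/0/65510/1/7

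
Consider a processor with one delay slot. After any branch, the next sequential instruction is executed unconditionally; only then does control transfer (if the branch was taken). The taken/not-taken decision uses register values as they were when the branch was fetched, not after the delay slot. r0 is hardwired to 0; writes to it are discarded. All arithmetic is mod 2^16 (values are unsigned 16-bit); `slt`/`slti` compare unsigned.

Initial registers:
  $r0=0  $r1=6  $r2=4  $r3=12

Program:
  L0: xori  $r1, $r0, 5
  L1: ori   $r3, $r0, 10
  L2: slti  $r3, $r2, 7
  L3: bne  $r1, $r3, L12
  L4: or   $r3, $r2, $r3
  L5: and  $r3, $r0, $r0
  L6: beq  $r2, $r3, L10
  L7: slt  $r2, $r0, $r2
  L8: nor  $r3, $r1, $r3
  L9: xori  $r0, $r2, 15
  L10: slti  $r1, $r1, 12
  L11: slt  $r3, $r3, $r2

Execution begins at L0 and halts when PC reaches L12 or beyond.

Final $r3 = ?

5

  step pc=0: xori  $r1, $r0, 5  regs=(0,5,4,12)
  step pc=1: ori   $r3, $r0, 10  regs=(0,5,4,10)
  step pc=2: slti  $r3, $r2, 7  regs=(0,5,4,1)
  step pc=3: bne  $r1, $r3, L12  cond=T  regs=(0,5,4,1)
  step pc=4: or   $r3, $r2, $r3  regs=(0,5,4,5)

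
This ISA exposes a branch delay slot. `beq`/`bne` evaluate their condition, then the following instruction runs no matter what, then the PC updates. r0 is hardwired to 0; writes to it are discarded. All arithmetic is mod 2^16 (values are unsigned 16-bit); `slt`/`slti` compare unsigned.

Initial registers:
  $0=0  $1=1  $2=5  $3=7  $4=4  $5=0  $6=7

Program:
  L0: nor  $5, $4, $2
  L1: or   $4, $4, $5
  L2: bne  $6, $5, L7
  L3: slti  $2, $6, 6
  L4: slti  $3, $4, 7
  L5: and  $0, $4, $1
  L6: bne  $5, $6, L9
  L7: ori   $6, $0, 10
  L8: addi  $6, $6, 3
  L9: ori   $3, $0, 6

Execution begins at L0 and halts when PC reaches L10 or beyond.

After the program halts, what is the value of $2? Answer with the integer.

0

[0] nor  $5, $4, $2  →  {$0:0, $1:1, $2:5, $3:7, $4:4, $5:65530, $6:7}
[1] or   $4, $4, $5  →  {$0:0, $1:1, $2:5, $3:7, $4:65534, $5:65530, $6:7}
[2] bne  $6, $5, L7  →  {$0:0, $1:1, $2:5, $3:7, $4:65534, $5:65530, $6:7}  ⟨branch taken⟩
[3] slti  $2, $6, 6  →  {$0:0, $1:1, $2:0, $3:7, $4:65534, $5:65530, $6:7}
[7] ori   $6, $0, 10  →  {$0:0, $1:1, $2:0, $3:7, $4:65534, $5:65530, $6:10}
[8] addi  $6, $6, 3  →  {$0:0, $1:1, $2:0, $3:7, $4:65534, $5:65530, $6:13}
[9] ori   $3, $0, 6  →  {$0:0, $1:1, $2:0, $3:6, $4:65534, $5:65530, $6:13}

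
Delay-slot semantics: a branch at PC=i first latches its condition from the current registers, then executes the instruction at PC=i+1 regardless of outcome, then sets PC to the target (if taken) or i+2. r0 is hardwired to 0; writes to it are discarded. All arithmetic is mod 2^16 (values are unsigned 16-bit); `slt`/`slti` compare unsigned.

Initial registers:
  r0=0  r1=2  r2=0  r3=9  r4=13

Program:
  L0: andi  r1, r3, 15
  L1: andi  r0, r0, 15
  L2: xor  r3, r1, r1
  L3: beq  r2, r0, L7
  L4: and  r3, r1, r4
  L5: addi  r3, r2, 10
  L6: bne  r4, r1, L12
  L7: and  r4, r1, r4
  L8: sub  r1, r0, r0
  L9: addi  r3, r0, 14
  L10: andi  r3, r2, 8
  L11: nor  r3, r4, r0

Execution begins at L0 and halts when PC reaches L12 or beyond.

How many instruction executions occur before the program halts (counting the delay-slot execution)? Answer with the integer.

PC=0  andi  r1, r3, 15       | r0=0 r1=9 r2=0 r3=9 r4=13
PC=1  andi  r0, r0, 15       | r0=0 r1=9 r2=0 r3=9 r4=13
PC=2  xor  r3, r1, r1        | r0=0 r1=9 r2=0 r3=0 r4=13
PC=3  beq  r2, r0, L7        | r0=0 r1=9 r2=0 r3=0 r4=13  [TAKEN]
PC=4  and  r3, r1, r4        | r0=0 r1=9 r2=0 r3=9 r4=13
PC=7  and  r4, r1, r4        | r0=0 r1=9 r2=0 r3=9 r4=9
PC=8  sub  r1, r0, r0        | r0=0 r1=0 r2=0 r3=9 r4=9
PC=9  addi  r3, r0, 14       | r0=0 r1=0 r2=0 r3=14 r4=9
PC=10 andi  r3, r2, 8        | r0=0 r1=0 r2=0 r3=0 r4=9
PC=11 nor  r3, r4, r0        | r0=0 r1=0 r2=0 r3=65526 r4=9

10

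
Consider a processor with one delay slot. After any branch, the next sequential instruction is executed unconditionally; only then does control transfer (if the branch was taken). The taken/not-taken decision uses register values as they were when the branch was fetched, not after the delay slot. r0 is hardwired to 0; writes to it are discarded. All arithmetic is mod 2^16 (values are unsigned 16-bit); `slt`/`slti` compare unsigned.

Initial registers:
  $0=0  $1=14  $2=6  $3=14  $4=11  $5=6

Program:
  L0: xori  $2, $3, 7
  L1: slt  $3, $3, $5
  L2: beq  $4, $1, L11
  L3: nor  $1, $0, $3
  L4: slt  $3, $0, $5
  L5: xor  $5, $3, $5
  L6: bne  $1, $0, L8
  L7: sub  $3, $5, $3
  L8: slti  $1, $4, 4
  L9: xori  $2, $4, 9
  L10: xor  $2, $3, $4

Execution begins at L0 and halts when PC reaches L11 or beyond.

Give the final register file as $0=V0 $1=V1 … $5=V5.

PC=0  xori  $2, $3, 7        | $0=0 $1=14 $2=9 $3=14 $4=11 $5=6
PC=1  slt  $3, $3, $5        | $0=0 $1=14 $2=9 $3=0 $4=11 $5=6
PC=2  beq  $4, $1, L11       | $0=0 $1=14 $2=9 $3=0 $4=11 $5=6  [not taken]
PC=3  nor  $1, $0, $3        | $0=0 $1=65535 $2=9 $3=0 $4=11 $5=6
PC=4  slt  $3, $0, $5        | $0=0 $1=65535 $2=9 $3=1 $4=11 $5=6
PC=5  xor  $5, $3, $5        | $0=0 $1=65535 $2=9 $3=1 $4=11 $5=7
PC=6  bne  $1, $0, L8        | $0=0 $1=65535 $2=9 $3=1 $4=11 $5=7  [TAKEN]
PC=7  sub  $3, $5, $3        | $0=0 $1=65535 $2=9 $3=6 $4=11 $5=7
PC=8  slti  $1, $4, 4        | $0=0 $1=0 $2=9 $3=6 $4=11 $5=7
PC=9  xori  $2, $4, 9        | $0=0 $1=0 $2=2 $3=6 $4=11 $5=7
PC=10 xor  $2, $3, $4        | $0=0 $1=0 $2=13 $3=6 $4=11 $5=7

$0=0 $1=0 $2=13 $3=6 $4=11 $5=7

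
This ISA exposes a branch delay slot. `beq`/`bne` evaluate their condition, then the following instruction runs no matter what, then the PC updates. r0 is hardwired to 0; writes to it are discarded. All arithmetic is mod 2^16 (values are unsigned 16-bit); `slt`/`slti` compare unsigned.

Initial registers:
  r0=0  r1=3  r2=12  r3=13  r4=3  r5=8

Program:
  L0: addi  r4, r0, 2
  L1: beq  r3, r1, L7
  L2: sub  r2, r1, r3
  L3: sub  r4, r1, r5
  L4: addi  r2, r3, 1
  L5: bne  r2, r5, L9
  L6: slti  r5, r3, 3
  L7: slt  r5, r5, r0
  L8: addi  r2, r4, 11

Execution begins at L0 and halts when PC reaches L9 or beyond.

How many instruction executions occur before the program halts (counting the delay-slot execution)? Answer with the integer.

7

  step pc=0: addi  r4, r0, 2  regs=(0,3,12,13,2,8)
  step pc=1: beq  r3, r1, L7  cond=F  regs=(0,3,12,13,2,8)
  step pc=2: sub  r2, r1, r3  regs=(0,3,65526,13,2,8)
  step pc=3: sub  r4, r1, r5  regs=(0,3,65526,13,65531,8)
  step pc=4: addi  r2, r3, 1  regs=(0,3,14,13,65531,8)
  step pc=5: bne  r2, r5, L9  cond=T  regs=(0,3,14,13,65531,8)
  step pc=6: slti  r5, r3, 3  regs=(0,3,14,13,65531,0)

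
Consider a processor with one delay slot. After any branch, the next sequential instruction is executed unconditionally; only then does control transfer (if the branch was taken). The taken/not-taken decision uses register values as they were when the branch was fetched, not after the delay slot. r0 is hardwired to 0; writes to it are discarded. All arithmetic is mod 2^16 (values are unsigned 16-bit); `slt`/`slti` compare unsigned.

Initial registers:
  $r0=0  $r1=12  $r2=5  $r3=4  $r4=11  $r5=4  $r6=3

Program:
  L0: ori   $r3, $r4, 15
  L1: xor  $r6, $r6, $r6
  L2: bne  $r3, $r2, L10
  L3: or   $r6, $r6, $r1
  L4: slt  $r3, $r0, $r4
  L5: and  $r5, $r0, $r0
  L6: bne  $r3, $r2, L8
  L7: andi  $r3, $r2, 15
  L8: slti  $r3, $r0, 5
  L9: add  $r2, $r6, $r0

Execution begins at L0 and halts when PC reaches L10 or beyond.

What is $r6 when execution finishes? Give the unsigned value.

12

  step pc=0: ori   $r3, $r4, 15  regs=(0,12,5,15,11,4,3)
  step pc=1: xor  $r6, $r6, $r6  regs=(0,12,5,15,11,4,0)
  step pc=2: bne  $r3, $r2, L10  cond=T  regs=(0,12,5,15,11,4,0)
  step pc=3: or   $r6, $r6, $r1  regs=(0,12,5,15,11,4,12)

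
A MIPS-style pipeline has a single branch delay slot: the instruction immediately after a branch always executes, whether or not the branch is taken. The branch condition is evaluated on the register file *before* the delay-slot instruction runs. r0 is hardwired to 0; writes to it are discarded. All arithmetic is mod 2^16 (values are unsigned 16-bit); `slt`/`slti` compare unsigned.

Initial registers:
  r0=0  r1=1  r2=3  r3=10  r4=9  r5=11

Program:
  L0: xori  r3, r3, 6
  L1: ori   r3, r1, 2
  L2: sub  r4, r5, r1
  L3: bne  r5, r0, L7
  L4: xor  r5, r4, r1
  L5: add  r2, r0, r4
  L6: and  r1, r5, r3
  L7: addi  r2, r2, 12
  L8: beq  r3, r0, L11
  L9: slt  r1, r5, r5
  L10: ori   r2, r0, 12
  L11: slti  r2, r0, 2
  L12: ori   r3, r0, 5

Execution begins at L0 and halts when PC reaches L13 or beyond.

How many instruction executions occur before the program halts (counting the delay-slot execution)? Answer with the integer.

11

#0 xori  r3, r3, 6 ; 0/1/3/12/9/11
#1 ori   r3, r1, 2 ; 0/1/3/3/9/11
#2 sub  r4, r5, r1 ; 0/1/3/3/10/11
#3 bne  r5, r0, L7 ; 0/1/3/3/10/11 ; →target
#4 xor  r5, r4, r1 ; 0/1/3/3/10/11
#7 addi  r2, r2, 12 ; 0/1/15/3/10/11
#8 beq  r3, r0, L11 ; 0/1/15/3/10/11 ; →fallthru
#9 slt  r1, r5, r5 ; 0/0/15/3/10/11
#10 ori   r2, r0, 12 ; 0/0/12/3/10/11
#11 slti  r2, r0, 2 ; 0/0/1/3/10/11
#12 ori   r3, r0, 5 ; 0/0/1/5/10/11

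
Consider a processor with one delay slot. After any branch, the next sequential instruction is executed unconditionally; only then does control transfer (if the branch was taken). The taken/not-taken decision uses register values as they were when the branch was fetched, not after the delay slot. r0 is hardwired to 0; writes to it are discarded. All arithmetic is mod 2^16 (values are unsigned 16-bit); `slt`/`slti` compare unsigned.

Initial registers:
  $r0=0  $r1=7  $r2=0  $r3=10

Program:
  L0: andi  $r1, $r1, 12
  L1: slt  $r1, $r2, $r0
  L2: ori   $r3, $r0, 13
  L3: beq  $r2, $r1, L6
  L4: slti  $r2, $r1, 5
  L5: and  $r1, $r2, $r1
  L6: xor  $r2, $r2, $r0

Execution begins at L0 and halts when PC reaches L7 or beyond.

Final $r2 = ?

  step pc=0: andi  $r1, $r1, 12  regs=(0,4,0,10)
  step pc=1: slt  $r1, $r2, $r0  regs=(0,0,0,10)
  step pc=2: ori   $r3, $r0, 13  regs=(0,0,0,13)
  step pc=3: beq  $r2, $r1, L6  cond=T  regs=(0,0,0,13)
  step pc=4: slti  $r2, $r1, 5  regs=(0,0,1,13)
  step pc=6: xor  $r2, $r2, $r0  regs=(0,0,1,13)

1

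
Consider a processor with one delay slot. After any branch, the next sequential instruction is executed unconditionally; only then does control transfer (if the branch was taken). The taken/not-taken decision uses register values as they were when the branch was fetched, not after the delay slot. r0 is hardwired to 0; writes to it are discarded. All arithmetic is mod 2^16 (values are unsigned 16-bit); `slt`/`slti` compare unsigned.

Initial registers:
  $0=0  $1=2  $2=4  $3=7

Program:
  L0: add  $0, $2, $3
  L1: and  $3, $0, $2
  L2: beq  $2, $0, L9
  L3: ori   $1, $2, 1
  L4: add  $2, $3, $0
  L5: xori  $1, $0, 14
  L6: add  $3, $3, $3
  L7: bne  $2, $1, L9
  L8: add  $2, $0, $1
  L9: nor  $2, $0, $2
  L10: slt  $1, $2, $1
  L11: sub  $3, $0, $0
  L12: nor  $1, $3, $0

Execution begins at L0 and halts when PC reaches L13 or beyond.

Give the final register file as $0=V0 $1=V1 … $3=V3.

$0=0 $1=65535 $2=65521 $3=0

#0 add  $0, $2, $3 ; 0/2/4/7
#1 and  $3, $0, $2 ; 0/2/4/0
#2 beq  $2, $0, L9 ; 0/2/4/0 ; →fallthru
#3 ori   $1, $2, 1 ; 0/5/4/0
#4 add  $2, $3, $0 ; 0/5/0/0
#5 xori  $1, $0, 14 ; 0/14/0/0
#6 add  $3, $3, $3 ; 0/14/0/0
#7 bne  $2, $1, L9 ; 0/14/0/0 ; →target
#8 add  $2, $0, $1 ; 0/14/14/0
#9 nor  $2, $0, $2 ; 0/14/65521/0
#10 slt  $1, $2, $1 ; 0/0/65521/0
#11 sub  $3, $0, $0 ; 0/0/65521/0
#12 nor  $1, $3, $0 ; 0/65535/65521/0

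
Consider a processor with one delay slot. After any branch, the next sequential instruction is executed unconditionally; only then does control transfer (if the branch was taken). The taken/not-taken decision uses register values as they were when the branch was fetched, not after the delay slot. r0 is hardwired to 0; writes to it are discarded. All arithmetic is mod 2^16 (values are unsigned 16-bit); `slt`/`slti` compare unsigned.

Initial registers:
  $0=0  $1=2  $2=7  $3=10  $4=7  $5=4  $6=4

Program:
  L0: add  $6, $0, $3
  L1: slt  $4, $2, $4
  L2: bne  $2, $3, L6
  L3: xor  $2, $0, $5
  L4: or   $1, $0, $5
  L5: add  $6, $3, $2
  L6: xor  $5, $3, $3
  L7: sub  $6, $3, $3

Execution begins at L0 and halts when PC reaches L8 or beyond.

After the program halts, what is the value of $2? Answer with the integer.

4

#0 add  $6, $0, $3 ; 0/2/7/10/7/4/10
#1 slt  $4, $2, $4 ; 0/2/7/10/0/4/10
#2 bne  $2, $3, L6 ; 0/2/7/10/0/4/10 ; →target
#3 xor  $2, $0, $5 ; 0/2/4/10/0/4/10
#6 xor  $5, $3, $3 ; 0/2/4/10/0/0/10
#7 sub  $6, $3, $3 ; 0/2/4/10/0/0/0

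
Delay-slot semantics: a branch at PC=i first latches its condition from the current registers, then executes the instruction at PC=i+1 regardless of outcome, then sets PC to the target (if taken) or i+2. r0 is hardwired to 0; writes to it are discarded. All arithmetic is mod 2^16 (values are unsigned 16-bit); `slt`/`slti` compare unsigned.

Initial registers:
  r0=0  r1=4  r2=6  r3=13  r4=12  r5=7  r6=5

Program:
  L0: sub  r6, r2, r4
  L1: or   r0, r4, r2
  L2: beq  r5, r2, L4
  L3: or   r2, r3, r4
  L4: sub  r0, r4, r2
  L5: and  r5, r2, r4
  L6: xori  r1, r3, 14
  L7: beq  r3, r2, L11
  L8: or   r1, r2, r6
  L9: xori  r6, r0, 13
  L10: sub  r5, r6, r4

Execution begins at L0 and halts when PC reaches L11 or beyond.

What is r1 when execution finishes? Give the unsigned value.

PC=0  sub  r6, r2, r4        | r0=0 r1=4 r2=6 r3=13 r4=12 r5=7 r6=65530
PC=1  or   r0, r4, r2        | r0=0 r1=4 r2=6 r3=13 r4=12 r5=7 r6=65530
PC=2  beq  r5, r2, L4        | r0=0 r1=4 r2=6 r3=13 r4=12 r5=7 r6=65530  [not taken]
PC=3  or   r2, r3, r4        | r0=0 r1=4 r2=13 r3=13 r4=12 r5=7 r6=65530
PC=4  sub  r0, r4, r2        | r0=0 r1=4 r2=13 r3=13 r4=12 r5=7 r6=65530
PC=5  and  r5, r2, r4        | r0=0 r1=4 r2=13 r3=13 r4=12 r5=12 r6=65530
PC=6  xori  r1, r3, 14       | r0=0 r1=3 r2=13 r3=13 r4=12 r5=12 r6=65530
PC=7  beq  r3, r2, L11       | r0=0 r1=3 r2=13 r3=13 r4=12 r5=12 r6=65530  [TAKEN]
PC=8  or   r1, r2, r6        | r0=0 r1=65535 r2=13 r3=13 r4=12 r5=12 r6=65530

65535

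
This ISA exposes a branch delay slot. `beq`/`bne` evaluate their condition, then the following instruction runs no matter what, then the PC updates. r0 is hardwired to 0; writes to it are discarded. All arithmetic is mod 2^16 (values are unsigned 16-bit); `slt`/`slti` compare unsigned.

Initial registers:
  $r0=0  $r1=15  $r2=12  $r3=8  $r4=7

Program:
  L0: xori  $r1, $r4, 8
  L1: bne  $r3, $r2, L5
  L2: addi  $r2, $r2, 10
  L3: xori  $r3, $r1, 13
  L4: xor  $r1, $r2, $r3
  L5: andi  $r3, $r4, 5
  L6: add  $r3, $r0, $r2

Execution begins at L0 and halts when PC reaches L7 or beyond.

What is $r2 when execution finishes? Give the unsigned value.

22

[0] xori  $r1, $r4, 8  →  {$r0:0, $r1:15, $r2:12, $r3:8, $r4:7}
[1] bne  $r3, $r2, L5  →  {$r0:0, $r1:15, $r2:12, $r3:8, $r4:7}  ⟨branch taken⟩
[2] addi  $r2, $r2, 10  →  {$r0:0, $r1:15, $r2:22, $r3:8, $r4:7}
[5] andi  $r3, $r4, 5  →  {$r0:0, $r1:15, $r2:22, $r3:5, $r4:7}
[6] add  $r3, $r0, $r2  →  {$r0:0, $r1:15, $r2:22, $r3:22, $r4:7}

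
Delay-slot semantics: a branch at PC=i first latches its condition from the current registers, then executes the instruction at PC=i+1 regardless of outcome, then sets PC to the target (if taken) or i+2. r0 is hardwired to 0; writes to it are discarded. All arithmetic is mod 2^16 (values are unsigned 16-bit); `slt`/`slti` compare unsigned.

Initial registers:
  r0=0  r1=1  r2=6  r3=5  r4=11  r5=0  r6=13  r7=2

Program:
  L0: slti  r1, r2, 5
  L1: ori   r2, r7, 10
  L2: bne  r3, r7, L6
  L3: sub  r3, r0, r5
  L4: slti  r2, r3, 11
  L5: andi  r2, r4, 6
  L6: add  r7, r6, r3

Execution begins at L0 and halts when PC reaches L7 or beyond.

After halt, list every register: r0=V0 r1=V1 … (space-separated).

  step pc=0: slti  r1, r2, 5  regs=(0,0,6,5,11,0,13,2)
  step pc=1: ori   r2, r7, 10  regs=(0,0,10,5,11,0,13,2)
  step pc=2: bne  r3, r7, L6  cond=T  regs=(0,0,10,5,11,0,13,2)
  step pc=3: sub  r3, r0, r5  regs=(0,0,10,0,11,0,13,2)
  step pc=6: add  r7, r6, r3  regs=(0,0,10,0,11,0,13,13)

r0=0 r1=0 r2=10 r3=0 r4=11 r5=0 r6=13 r7=13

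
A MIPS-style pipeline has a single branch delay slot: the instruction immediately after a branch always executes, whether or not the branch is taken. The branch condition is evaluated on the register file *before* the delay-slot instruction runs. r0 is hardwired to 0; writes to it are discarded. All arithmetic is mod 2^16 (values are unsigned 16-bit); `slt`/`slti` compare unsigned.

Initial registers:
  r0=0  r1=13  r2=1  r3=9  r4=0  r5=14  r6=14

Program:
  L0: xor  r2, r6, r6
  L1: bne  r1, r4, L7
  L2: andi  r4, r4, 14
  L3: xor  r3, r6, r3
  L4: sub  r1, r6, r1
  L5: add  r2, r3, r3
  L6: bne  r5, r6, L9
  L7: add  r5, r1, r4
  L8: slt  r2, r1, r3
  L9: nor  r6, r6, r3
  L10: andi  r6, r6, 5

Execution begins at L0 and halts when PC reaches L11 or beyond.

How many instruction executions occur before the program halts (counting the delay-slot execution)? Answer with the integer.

7

[0] xor  r2, r6, r6  →  {r0:0, r1:13, r2:0, r3:9, r4:0, r5:14, r6:14}
[1] bne  r1, r4, L7  →  {r0:0, r1:13, r2:0, r3:9, r4:0, r5:14, r6:14}  ⟨branch taken⟩
[2] andi  r4, r4, 14  →  {r0:0, r1:13, r2:0, r3:9, r4:0, r5:14, r6:14}
[7] add  r5, r1, r4  →  {r0:0, r1:13, r2:0, r3:9, r4:0, r5:13, r6:14}
[8] slt  r2, r1, r3  →  {r0:0, r1:13, r2:0, r3:9, r4:0, r5:13, r6:14}
[9] nor  r6, r6, r3  →  {r0:0, r1:13, r2:0, r3:9, r4:0, r5:13, r6:65520}
[10] andi  r6, r6, 5  →  {r0:0, r1:13, r2:0, r3:9, r4:0, r5:13, r6:0}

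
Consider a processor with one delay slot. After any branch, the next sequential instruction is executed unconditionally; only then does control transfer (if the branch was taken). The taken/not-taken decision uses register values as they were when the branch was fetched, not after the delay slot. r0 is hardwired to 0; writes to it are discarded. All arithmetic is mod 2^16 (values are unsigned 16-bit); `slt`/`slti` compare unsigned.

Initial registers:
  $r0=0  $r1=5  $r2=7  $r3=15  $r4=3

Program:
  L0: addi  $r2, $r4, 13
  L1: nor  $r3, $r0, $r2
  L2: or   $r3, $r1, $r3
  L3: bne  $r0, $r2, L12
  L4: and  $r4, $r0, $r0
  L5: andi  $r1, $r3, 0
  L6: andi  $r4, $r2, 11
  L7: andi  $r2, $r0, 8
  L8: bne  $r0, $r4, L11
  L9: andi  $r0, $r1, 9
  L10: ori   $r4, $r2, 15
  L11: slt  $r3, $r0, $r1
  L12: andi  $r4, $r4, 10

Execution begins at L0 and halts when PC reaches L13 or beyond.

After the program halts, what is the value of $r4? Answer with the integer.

0

  step pc=0: addi  $r2, $r4, 13  regs=(0,5,16,15,3)
  step pc=1: nor  $r3, $r0, $r2  regs=(0,5,16,65519,3)
  step pc=2: or   $r3, $r1, $r3  regs=(0,5,16,65519,3)
  step pc=3: bne  $r0, $r2, L12  cond=T  regs=(0,5,16,65519,3)
  step pc=4: and  $r4, $r0, $r0  regs=(0,5,16,65519,0)
  step pc=12: andi  $r4, $r4, 10  regs=(0,5,16,65519,0)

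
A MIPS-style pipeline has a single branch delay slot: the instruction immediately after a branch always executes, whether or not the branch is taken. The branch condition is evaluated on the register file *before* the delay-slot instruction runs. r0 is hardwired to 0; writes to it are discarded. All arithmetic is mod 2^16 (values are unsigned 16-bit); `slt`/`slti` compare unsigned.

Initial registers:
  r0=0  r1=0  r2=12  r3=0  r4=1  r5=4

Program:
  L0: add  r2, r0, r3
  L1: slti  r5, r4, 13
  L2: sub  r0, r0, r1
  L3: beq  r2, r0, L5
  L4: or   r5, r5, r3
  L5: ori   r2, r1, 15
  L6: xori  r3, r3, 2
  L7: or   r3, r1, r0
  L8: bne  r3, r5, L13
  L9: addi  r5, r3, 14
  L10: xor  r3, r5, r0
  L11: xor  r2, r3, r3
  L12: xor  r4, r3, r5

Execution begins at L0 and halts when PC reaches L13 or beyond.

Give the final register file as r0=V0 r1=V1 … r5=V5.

[0] add  r2, r0, r3  →  {r0:0, r1:0, r2:0, r3:0, r4:1, r5:4}
[1] slti  r5, r4, 13  →  {r0:0, r1:0, r2:0, r3:0, r4:1, r5:1}
[2] sub  r0, r0, r1  →  {r0:0, r1:0, r2:0, r3:0, r4:1, r5:1}
[3] beq  r2, r0, L5  →  {r0:0, r1:0, r2:0, r3:0, r4:1, r5:1}  ⟨branch taken⟩
[4] or   r5, r5, r3  →  {r0:0, r1:0, r2:0, r3:0, r4:1, r5:1}
[5] ori   r2, r1, 15  →  {r0:0, r1:0, r2:15, r3:0, r4:1, r5:1}
[6] xori  r3, r3, 2  →  {r0:0, r1:0, r2:15, r3:2, r4:1, r5:1}
[7] or   r3, r1, r0  →  {r0:0, r1:0, r2:15, r3:0, r4:1, r5:1}
[8] bne  r3, r5, L13  →  {r0:0, r1:0, r2:15, r3:0, r4:1, r5:1}  ⟨branch taken⟩
[9] addi  r5, r3, 14  →  {r0:0, r1:0, r2:15, r3:0, r4:1, r5:14}

r0=0 r1=0 r2=15 r3=0 r4=1 r5=14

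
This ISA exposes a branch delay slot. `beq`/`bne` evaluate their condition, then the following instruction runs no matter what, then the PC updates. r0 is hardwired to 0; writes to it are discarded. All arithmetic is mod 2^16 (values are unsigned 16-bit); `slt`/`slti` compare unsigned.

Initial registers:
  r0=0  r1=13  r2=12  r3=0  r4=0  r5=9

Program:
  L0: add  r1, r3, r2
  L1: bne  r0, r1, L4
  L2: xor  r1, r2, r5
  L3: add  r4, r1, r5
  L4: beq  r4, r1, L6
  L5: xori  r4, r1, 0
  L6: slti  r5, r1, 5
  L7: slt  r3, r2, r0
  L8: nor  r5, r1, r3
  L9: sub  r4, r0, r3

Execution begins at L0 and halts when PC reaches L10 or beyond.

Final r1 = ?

[0] add  r1, r3, r2  →  {r0:0, r1:12, r2:12, r3:0, r4:0, r5:9}
[1] bne  r0, r1, L4  →  {r0:0, r1:12, r2:12, r3:0, r4:0, r5:9}  ⟨branch taken⟩
[2] xor  r1, r2, r5  →  {r0:0, r1:5, r2:12, r3:0, r4:0, r5:9}
[4] beq  r4, r1, L6  →  {r0:0, r1:5, r2:12, r3:0, r4:0, r5:9}  ⟨branch fallthrough⟩
[5] xori  r4, r1, 0  →  {r0:0, r1:5, r2:12, r3:0, r4:5, r5:9}
[6] slti  r5, r1, 5  →  {r0:0, r1:5, r2:12, r3:0, r4:5, r5:0}
[7] slt  r3, r2, r0  →  {r0:0, r1:5, r2:12, r3:0, r4:5, r5:0}
[8] nor  r5, r1, r3  →  {r0:0, r1:5, r2:12, r3:0, r4:5, r5:65530}
[9] sub  r4, r0, r3  →  {r0:0, r1:5, r2:12, r3:0, r4:0, r5:65530}

5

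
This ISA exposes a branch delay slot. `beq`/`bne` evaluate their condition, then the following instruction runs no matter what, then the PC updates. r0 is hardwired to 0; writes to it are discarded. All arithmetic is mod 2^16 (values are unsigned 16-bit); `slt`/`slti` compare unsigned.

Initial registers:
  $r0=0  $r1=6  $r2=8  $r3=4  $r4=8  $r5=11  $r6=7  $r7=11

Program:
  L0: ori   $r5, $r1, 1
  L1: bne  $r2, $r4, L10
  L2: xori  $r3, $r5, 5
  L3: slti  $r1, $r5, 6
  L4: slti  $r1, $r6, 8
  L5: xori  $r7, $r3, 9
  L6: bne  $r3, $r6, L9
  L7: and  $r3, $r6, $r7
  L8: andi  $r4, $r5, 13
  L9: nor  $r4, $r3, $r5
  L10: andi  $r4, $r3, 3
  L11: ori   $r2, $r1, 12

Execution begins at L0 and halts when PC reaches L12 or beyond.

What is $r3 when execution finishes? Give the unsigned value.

PC=0  ori   $r5, $r1, 1      | $r0=0 $r1=6 $r2=8 $r3=4 $r4=8 $r5=7 $r6=7 $r7=11
PC=1  bne  $r2, $r4, L10     | $r0=0 $r1=6 $r2=8 $r3=4 $r4=8 $r5=7 $r6=7 $r7=11  [not taken]
PC=2  xori  $r3, $r5, 5      | $r0=0 $r1=6 $r2=8 $r3=2 $r4=8 $r5=7 $r6=7 $r7=11
PC=3  slti  $r1, $r5, 6      | $r0=0 $r1=0 $r2=8 $r3=2 $r4=8 $r5=7 $r6=7 $r7=11
PC=4  slti  $r1, $r6, 8      | $r0=0 $r1=1 $r2=8 $r3=2 $r4=8 $r5=7 $r6=7 $r7=11
PC=5  xori  $r7, $r3, 9      | $r0=0 $r1=1 $r2=8 $r3=2 $r4=8 $r5=7 $r6=7 $r7=11
PC=6  bne  $r3, $r6, L9      | $r0=0 $r1=1 $r2=8 $r3=2 $r4=8 $r5=7 $r6=7 $r7=11  [TAKEN]
PC=7  and  $r3, $r6, $r7     | $r0=0 $r1=1 $r2=8 $r3=3 $r4=8 $r5=7 $r6=7 $r7=11
PC=9  nor  $r4, $r3, $r5     | $r0=0 $r1=1 $r2=8 $r3=3 $r4=65528 $r5=7 $r6=7 $r7=11
PC=10 andi  $r4, $r3, 3      | $r0=0 $r1=1 $r2=8 $r3=3 $r4=3 $r5=7 $r6=7 $r7=11
PC=11 ori   $r2, $r1, 12     | $r0=0 $r1=1 $r2=13 $r3=3 $r4=3 $r5=7 $r6=7 $r7=11

3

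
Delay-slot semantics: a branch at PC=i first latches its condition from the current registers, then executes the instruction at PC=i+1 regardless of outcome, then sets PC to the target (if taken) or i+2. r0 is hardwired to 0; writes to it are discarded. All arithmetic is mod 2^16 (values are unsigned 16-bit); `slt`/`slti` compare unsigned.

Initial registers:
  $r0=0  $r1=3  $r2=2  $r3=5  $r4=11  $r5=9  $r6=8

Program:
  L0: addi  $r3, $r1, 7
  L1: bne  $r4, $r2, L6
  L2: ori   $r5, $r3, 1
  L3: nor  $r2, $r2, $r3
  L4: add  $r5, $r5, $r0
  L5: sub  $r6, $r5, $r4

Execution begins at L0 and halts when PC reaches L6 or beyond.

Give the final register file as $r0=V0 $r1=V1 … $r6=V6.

$r0=0 $r1=3 $r2=2 $r3=10 $r4=11 $r5=11 $r6=8

PC=0  addi  $r3, $r1, 7      | $r0=0 $r1=3 $r2=2 $r3=10 $r4=11 $r5=9 $r6=8
PC=1  bne  $r4, $r2, L6      | $r0=0 $r1=3 $r2=2 $r3=10 $r4=11 $r5=9 $r6=8  [TAKEN]
PC=2  ori   $r5, $r3, 1      | $r0=0 $r1=3 $r2=2 $r3=10 $r4=11 $r5=11 $r6=8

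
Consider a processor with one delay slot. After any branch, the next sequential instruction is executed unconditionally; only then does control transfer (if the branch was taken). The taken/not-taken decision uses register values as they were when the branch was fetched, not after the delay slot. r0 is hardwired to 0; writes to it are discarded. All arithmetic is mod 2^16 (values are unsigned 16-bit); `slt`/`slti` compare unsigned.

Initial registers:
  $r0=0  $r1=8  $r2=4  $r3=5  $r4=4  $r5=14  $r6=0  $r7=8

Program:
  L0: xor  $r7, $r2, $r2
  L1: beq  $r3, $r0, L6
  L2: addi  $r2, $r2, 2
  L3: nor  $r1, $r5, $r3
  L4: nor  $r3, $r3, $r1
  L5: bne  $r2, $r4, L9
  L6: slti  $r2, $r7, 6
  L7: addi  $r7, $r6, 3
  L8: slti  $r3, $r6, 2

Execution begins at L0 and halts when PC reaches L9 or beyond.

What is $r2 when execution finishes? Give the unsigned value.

  step pc=0: xor  $r7, $r2, $r2  regs=(0,8,4,5,4,14,0,0)
  step pc=1: beq  $r3, $r0, L6  cond=F  regs=(0,8,4,5,4,14,0,0)
  step pc=2: addi  $r2, $r2, 2  regs=(0,8,6,5,4,14,0,0)
  step pc=3: nor  $r1, $r5, $r3  regs=(0,65520,6,5,4,14,0,0)
  step pc=4: nor  $r3, $r3, $r1  regs=(0,65520,6,10,4,14,0,0)
  step pc=5: bne  $r2, $r4, L9  cond=T  regs=(0,65520,6,10,4,14,0,0)
  step pc=6: slti  $r2, $r7, 6  regs=(0,65520,1,10,4,14,0,0)

1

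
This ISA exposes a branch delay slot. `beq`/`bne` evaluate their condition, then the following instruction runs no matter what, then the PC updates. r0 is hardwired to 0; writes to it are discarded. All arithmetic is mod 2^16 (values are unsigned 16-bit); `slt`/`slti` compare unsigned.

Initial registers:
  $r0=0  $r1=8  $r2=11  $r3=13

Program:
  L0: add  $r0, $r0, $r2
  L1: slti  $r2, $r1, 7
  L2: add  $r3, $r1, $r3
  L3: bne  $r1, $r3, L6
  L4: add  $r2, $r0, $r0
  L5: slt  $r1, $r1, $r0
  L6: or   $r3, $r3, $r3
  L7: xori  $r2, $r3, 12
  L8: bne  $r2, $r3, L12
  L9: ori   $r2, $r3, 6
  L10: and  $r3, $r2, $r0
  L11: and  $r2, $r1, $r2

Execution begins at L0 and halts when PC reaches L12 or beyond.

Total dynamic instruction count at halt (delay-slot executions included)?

9

#0 add  $r0, $r0, $r2 ; 0/8/11/13
#1 slti  $r2, $r1, 7 ; 0/8/0/13
#2 add  $r3, $r1, $r3 ; 0/8/0/21
#3 bne  $r1, $r3, L6 ; 0/8/0/21 ; →target
#4 add  $r2, $r0, $r0 ; 0/8/0/21
#6 or   $r3, $r3, $r3 ; 0/8/0/21
#7 xori  $r2, $r3, 12 ; 0/8/25/21
#8 bne  $r2, $r3, L12 ; 0/8/25/21 ; →target
#9 ori   $r2, $r3, 6 ; 0/8/23/21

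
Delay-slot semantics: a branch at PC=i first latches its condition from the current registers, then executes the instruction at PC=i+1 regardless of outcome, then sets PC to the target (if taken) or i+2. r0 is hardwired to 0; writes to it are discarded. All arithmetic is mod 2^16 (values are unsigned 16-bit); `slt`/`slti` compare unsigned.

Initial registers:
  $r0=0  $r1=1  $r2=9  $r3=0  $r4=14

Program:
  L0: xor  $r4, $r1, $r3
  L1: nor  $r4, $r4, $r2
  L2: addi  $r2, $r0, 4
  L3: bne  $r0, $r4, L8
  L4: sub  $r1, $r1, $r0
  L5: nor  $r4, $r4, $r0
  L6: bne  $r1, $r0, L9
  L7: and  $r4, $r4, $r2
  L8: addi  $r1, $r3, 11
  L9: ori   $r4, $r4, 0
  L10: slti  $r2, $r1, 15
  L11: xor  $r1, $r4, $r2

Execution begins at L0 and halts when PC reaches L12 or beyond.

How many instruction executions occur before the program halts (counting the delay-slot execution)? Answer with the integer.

9

PC=0  xor  $r4, $r1, $r3     | $r0=0 $r1=1 $r2=9 $r3=0 $r4=1
PC=1  nor  $r4, $r4, $r2     | $r0=0 $r1=1 $r2=9 $r3=0 $r4=65526
PC=2  addi  $r2, $r0, 4      | $r0=0 $r1=1 $r2=4 $r3=0 $r4=65526
PC=3  bne  $r0, $r4, L8      | $r0=0 $r1=1 $r2=4 $r3=0 $r4=65526  [TAKEN]
PC=4  sub  $r1, $r1, $r0     | $r0=0 $r1=1 $r2=4 $r3=0 $r4=65526
PC=8  addi  $r1, $r3, 11     | $r0=0 $r1=11 $r2=4 $r3=0 $r4=65526
PC=9  ori   $r4, $r4, 0      | $r0=0 $r1=11 $r2=4 $r3=0 $r4=65526
PC=10 slti  $r2, $r1, 15     | $r0=0 $r1=11 $r2=1 $r3=0 $r4=65526
PC=11 xor  $r1, $r4, $r2     | $r0=0 $r1=65527 $r2=1 $r3=0 $r4=65526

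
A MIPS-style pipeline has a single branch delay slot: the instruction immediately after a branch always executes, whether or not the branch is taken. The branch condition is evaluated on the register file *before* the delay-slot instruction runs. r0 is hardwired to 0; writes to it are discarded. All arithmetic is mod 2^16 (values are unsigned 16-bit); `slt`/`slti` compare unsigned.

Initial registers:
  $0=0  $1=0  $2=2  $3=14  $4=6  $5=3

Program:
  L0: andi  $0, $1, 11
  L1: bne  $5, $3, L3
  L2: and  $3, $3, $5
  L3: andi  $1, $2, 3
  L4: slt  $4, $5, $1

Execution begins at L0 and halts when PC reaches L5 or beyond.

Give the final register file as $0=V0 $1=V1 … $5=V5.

$0=0 $1=2 $2=2 $3=2 $4=0 $5=3

PC=0  andi  $0, $1, 11       | $0=0 $1=0 $2=2 $3=14 $4=6 $5=3
PC=1  bne  $5, $3, L3        | $0=0 $1=0 $2=2 $3=14 $4=6 $5=3  [TAKEN]
PC=2  and  $3, $3, $5        | $0=0 $1=0 $2=2 $3=2 $4=6 $5=3
PC=3  andi  $1, $2, 3        | $0=0 $1=2 $2=2 $3=2 $4=6 $5=3
PC=4  slt  $4, $5, $1        | $0=0 $1=2 $2=2 $3=2 $4=0 $5=3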